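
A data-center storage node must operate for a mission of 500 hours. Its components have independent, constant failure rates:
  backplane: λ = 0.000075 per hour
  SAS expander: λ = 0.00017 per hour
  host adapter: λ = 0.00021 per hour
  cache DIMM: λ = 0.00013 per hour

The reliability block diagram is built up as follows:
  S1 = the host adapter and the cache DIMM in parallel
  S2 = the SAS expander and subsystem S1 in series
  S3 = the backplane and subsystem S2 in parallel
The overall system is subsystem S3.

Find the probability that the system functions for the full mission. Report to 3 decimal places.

R(backplane) = exp(−0.000075 × 500) = 0.96319
R(SAS expander) = exp(−0.00017 × 500) = 0.91851
R(host adapter) = exp(−0.00021 × 500) = 0.90032
R(cache DIMM) = exp(−0.00013 × 500) = 0.93707
Parallel (host adapter and cache DIMM): 1 − (1 − 0.90032)(1 − 0.93707) = 0.99373
Series (SAS expander and [0.99373]): 0.91851 × 0.99373 = 0.91275
Parallel (backplane and [0.91275]): 1 − (1 − 0.96319)(1 − 0.91275) = 0.997

0.997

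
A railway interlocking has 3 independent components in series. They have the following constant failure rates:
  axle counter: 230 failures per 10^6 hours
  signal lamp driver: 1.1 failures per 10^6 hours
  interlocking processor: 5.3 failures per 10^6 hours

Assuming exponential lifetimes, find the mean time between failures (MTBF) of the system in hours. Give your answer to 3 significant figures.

4230

Series of exponential components: λ_sys = Σ λ_i
λ_sys = 0.00023 + 0.0000011 + 0.0000053 = 2.3640e-04 /h
MTBF = 1 / λ_sys = 4230 h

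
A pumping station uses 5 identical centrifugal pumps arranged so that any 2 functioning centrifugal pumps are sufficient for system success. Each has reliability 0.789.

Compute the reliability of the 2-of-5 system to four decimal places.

0.9918

R = Σ_{i=2}^{5} C(5,i) p^i (1−p)^{5−i} with p = 0.789
C(5,2)·0.789^2·0.211^3 = 0.058479
C(5,3)·0.789^3·0.211^2 = 0.218673
C(5,4)·0.789^4·0.211^1 = 0.408847
C(5,5)·0.789^5·0.211^0 = 0.305763
Sum = 0.9918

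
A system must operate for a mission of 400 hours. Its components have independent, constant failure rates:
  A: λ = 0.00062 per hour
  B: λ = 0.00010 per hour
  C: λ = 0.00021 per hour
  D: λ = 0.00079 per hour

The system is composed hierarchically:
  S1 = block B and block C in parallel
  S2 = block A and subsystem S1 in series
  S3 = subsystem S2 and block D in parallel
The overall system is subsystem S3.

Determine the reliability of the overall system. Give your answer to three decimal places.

0.940

R(A) = exp(−0.00062 × 400) = 0.78036
R(B) = exp(−0.00010 × 400) = 0.96079
R(C) = exp(−0.00021 × 400) = 0.91943
R(D) = exp(−0.00079 × 400) = 0.72906
Parallel (B and C): 1 − (1 − 0.96079)(1 − 0.91943) = 0.99684
Series (A and [0.99684]): 0.78036 × 0.99684 = 0.77789
Parallel ([0.77789] and D): 1 − (1 − 0.77789)(1 − 0.72906) = 0.940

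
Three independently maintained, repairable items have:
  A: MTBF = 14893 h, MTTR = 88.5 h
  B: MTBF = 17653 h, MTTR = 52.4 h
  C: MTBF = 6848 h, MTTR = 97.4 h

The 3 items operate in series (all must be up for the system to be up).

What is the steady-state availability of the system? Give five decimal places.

0.97725

A(A) = MTBF/(MTBF+MTTR) = 14893/(14893+88.5) = 0.994093
A(B) = MTBF/(MTBF+MTTR) = 17653/(17653+52.4) = 0.997040
A(C) = MTBF/(MTBF+MTTR) = 6848/(6848+97.4) = 0.985976
Series availability: 0.994093 × 0.997040 × 0.985976 = 0.97725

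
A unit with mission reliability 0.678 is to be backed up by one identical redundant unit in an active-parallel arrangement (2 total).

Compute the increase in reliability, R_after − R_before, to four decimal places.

0.2183

R_before = 0.678
R_after = 1 − (1 − 0.678)^2 = 0.8963
ΔR = 0.8963 − 0.678 = 0.2183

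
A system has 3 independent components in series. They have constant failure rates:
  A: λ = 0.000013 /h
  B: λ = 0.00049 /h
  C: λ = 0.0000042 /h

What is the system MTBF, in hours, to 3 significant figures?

1970

Series of exponential components: λ_sys = Σ λ_i
λ_sys = 0.000013 + 0.00049 + 0.0000042 = 5.0720e-04 /h
MTBF = 1 / λ_sys = 1970 h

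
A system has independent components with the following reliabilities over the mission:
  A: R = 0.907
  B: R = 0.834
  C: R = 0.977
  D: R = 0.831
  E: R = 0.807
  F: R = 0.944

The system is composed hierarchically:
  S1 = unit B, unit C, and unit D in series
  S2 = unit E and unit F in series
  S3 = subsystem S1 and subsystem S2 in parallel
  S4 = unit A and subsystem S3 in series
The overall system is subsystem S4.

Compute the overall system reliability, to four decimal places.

Series (B, C, and D): 0.834000 × 0.977000 × 0.831000 = 0.677114
Series (E and F): 0.807000 × 0.944000 = 0.761808
Parallel ([0.677114] and [0.761808]): 1 − (1 − 0.677114)(1 − 0.761808) = 0.923091
Series (A and [0.923091]): 0.907000 × 0.923091 = 0.8372

0.8372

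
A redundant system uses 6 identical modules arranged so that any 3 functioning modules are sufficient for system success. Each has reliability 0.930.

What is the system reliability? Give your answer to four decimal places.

0.9997

R = Σ_{i=3}^{6} C(6,i) p^i (1−p)^{6−i} with p = 0.930
C(6,3)·0.930^3·0.070^3 = 0.005518
C(6,4)·0.930^4·0.070^2 = 0.054982
C(6,5)·0.930^5·0.070^1 = 0.292189
C(6,6)·0.930^6·0.070^0 = 0.646990
Sum = 0.9997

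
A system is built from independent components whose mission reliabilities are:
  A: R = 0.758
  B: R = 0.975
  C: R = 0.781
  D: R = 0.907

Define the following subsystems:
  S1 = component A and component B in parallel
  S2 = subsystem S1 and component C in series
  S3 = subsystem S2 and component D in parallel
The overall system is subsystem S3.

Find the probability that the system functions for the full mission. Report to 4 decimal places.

Parallel (A and B): 1 − (1 − 0.758000)(1 − 0.975000) = 0.993950
Series ([0.993950] and C): 0.993950 × 0.781000 = 0.776275
Parallel ([0.776275] and D): 1 − (1 − 0.776275)(1 − 0.907000) = 0.9792

0.9792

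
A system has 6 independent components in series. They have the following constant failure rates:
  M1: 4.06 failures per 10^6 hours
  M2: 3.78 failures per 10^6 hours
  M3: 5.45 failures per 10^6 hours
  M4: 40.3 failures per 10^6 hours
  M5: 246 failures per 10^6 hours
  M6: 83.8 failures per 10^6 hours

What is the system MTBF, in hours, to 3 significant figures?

2610

Series of exponential components: λ_sys = Σ λ_i
λ_sys = 0.00000406 + 0.00000378 + 0.00000545 + 0.0000403 + 0.000246 + 0.0000838 = 3.8339e-04 /h
MTBF = 1 / λ_sys = 2610 h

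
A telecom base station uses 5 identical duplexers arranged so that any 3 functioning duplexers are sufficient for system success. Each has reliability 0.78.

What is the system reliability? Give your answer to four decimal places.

0.9256

R = Σ_{i=3}^{5} C(5,i) p^i (1−p)^{5−i} with p = 0.78
C(5,3)·0.78^3·0.22^2 = 0.229683
C(5,4)·0.78^4·0.22^1 = 0.407166
C(5,5)·0.78^5·0.22^0 = 0.288717
Sum = 0.9256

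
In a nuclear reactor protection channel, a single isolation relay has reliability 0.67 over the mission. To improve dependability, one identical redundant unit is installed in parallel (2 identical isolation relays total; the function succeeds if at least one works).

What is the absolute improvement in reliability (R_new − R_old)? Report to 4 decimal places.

0.2211

R_before = 0.67
R_after = 1 − (1 − 0.67)^2 = 0.8911
ΔR = 0.8911 − 0.67 = 0.2211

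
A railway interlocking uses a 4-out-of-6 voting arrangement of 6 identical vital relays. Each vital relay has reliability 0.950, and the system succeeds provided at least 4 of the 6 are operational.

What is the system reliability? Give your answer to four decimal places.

R = Σ_{i=4}^{6} C(6,i) p^i (1−p)^{6−i} with p = 0.950
C(6,4)·0.950^4·0.050^2 = 0.030544
C(6,5)·0.950^5·0.050^1 = 0.232134
C(6,6)·0.950^6·0.050^0 = 0.735092
Sum = 0.9978

0.9978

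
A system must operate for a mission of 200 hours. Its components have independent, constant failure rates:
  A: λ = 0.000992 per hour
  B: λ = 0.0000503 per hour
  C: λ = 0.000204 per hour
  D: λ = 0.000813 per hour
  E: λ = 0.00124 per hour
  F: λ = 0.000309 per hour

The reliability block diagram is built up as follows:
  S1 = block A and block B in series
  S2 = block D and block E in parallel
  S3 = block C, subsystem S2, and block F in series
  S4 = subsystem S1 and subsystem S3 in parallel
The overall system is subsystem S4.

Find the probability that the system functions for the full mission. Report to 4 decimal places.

0.9761

R(A) = exp(−0.000992 × 200) = 0.820042
R(B) = exp(−0.0000503 × 200) = 0.989990
R(C) = exp(−0.000204 × 200) = 0.960021
R(D) = exp(−0.000813 × 200) = 0.849931
R(E) = exp(−0.00124 × 200) = 0.780360
R(F) = exp(−0.000309 × 200) = 0.940071
Series (A and B): 0.820042 × 0.989990 = 0.811833
Parallel (D and E): 1 − (1 − 0.849931)(1 − 0.780360) = 0.967039
Series (C, [0.967039], and F): 0.960021 × 0.967039 × 0.940071 = 0.872741
Parallel ([0.811833] and [0.872741]): 1 − (1 − 0.811833)(1 − 0.872741) = 0.9761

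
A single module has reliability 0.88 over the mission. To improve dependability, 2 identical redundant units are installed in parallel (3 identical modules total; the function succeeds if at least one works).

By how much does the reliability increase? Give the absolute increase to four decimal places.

0.1183

R_before = 0.88
R_after = 1 − (1 − 0.88)^3 = 0.9983
ΔR = 0.9983 − 0.88 = 0.1183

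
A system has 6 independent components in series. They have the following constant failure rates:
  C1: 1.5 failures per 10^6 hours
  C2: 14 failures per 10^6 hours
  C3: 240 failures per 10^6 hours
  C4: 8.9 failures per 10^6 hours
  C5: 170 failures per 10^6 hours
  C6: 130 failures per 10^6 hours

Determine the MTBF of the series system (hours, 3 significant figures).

Series of exponential components: λ_sys = Σ λ_i
λ_sys = 0.0000015 + 0.000014 + 0.00024 + 0.0000089 + 0.00017 + 0.00013 = 5.6440e-04 /h
MTBF = 1 / λ_sys = 1770 h

1770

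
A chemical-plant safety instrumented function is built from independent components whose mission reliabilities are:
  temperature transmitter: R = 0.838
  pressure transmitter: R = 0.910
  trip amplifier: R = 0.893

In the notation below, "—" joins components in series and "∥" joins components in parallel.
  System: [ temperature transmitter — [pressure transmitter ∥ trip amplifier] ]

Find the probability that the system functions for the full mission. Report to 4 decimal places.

Parallel (pressure transmitter and trip amplifier): 1 − (1 − 0.910000)(1 − 0.893000) = 0.990370
Series (temperature transmitter and [0.990370]): 0.838000 × 0.990370 = 0.8299

0.8299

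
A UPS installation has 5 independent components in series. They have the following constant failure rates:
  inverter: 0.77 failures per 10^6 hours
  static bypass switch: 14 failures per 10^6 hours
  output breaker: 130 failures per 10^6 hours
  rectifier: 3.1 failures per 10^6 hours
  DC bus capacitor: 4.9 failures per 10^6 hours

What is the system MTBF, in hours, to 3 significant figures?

Series of exponential components: λ_sys = Σ λ_i
λ_sys = 0.00000077 + 0.000014 + 0.00013 + 0.0000031 + 0.0000049 = 1.5277e-04 /h
MTBF = 1 / λ_sys = 6550 h

6550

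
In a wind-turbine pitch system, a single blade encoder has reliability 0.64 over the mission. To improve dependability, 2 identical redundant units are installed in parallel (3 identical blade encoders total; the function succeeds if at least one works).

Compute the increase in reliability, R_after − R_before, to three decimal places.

0.313

R_before = 0.64
R_after = 1 − (1 − 0.64)^3 = 0.953
ΔR = 0.953 − 0.64 = 0.313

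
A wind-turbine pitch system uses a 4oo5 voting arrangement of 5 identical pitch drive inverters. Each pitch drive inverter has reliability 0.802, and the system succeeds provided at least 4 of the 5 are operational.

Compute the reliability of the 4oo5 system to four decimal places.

R = Σ_{i=4}^{5} C(5,i) p^i (1−p)^{5−i} with p = 0.802
C(5,4)·0.802^4·0.198^1 = 0.409574
C(5,5)·0.802^5·0.198^0 = 0.331797
Sum = 0.7414

0.7414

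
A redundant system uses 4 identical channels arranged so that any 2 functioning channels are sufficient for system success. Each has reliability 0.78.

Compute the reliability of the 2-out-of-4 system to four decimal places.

R = Σ_{i=2}^{4} C(4,i) p^i (1−p)^{4−i} with p = 0.78
C(4,2)·0.78^2·0.22^2 = 0.176679
C(4,3)·0.78^3·0.22^1 = 0.417606
C(4,4)·0.78^4·0.22^0 = 0.370151
Sum = 0.9644

0.9644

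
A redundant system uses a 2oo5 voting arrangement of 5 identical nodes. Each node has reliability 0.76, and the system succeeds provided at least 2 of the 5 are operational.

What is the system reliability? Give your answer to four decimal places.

R = Σ_{i=2}^{5} C(5,i) p^i (1−p)^{5−i} with p = 0.76
C(5,2)·0.76^2·0.24^3 = 0.079847
C(5,3)·0.76^3·0.24^2 = 0.252850
C(5,4)·0.76^4·0.24^1 = 0.400346
C(5,5)·0.76^5·0.24^0 = 0.253553
Sum = 0.9866

0.9866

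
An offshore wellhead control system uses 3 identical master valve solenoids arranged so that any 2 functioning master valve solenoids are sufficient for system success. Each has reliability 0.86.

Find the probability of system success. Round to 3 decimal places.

0.947

R = Σ_{i=2}^{3} C(3,i) p^i (1−p)^{3−i} with p = 0.86
C(3,2)·0.86^2·0.14^1 = 0.31063
C(3,3)·0.86^3·0.14^0 = 0.63606
Sum = 0.947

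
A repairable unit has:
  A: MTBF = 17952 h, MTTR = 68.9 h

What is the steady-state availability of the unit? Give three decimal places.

0.996

A(A) = MTBF/(MTBF+MTTR) = 17952/(17952+68.9) = 0.996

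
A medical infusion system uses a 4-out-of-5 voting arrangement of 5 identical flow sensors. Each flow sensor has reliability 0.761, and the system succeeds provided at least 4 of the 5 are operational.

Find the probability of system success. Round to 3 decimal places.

0.656

R = Σ_{i=4}^{5} C(5,i) p^i (1−p)^{5−i} with p = 0.761
C(5,4)·0.761^4·0.239^1 = 0.40078
C(5,5)·0.761^5·0.239^0 = 0.25523
Sum = 0.656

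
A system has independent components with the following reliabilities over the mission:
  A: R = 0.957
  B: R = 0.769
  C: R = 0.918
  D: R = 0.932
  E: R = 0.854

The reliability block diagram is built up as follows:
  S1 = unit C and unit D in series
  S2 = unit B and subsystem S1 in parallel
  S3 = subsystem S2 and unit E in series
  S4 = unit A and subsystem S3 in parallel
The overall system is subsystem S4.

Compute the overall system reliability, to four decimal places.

0.9925

Series (C and D): 0.918000 × 0.932000 = 0.855576
Parallel (B and [0.855576]): 1 − (1 − 0.769000)(1 − 0.855576) = 0.966638
Series ([0.966638] and E): 0.966638 × 0.854000 = 0.825509
Parallel (A and [0.825509]): 1 − (1 − 0.957000)(1 − 0.825509) = 0.9925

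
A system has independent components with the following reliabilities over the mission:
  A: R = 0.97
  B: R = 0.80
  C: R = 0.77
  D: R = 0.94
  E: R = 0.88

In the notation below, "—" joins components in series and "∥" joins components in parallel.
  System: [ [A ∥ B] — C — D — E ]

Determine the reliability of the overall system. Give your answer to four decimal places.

Parallel (A and B): 1 − (1 − 0.970000)(1 − 0.800000) = 0.994000
Series ([0.994000], C, D, and E): 0.994000 × 0.770000 × 0.940000 × 0.880000 = 0.6331

0.6331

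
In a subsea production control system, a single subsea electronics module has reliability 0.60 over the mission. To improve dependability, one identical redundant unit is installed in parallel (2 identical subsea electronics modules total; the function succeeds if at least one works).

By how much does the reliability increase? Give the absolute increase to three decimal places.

0.240

R_before = 0.60
R_after = 1 − (1 − 0.60)^2 = 0.840
ΔR = 0.840 − 0.60 = 0.240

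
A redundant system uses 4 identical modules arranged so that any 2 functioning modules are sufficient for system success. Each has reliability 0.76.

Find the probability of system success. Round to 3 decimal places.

R = Σ_{i=2}^{4} C(4,i) p^i (1−p)^{4−i} with p = 0.76
C(4,2)·0.76^2·0.24^2 = 0.19962
C(4,3)·0.76^3·0.24^1 = 0.42142
C(4,4)·0.76^4·0.24^0 = 0.33362
Sum = 0.955

0.955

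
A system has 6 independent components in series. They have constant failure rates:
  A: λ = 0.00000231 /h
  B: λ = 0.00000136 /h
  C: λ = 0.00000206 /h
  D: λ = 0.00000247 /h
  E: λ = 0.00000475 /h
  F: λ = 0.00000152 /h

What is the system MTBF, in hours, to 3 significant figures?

69100

Series of exponential components: λ_sys = Σ λ_i
λ_sys = 0.00000231 + 0.00000136 + 0.00000206 + 0.00000247 + 0.00000475 + 0.00000152 = 1.4470e-05 /h
MTBF = 1 / λ_sys = 69100 h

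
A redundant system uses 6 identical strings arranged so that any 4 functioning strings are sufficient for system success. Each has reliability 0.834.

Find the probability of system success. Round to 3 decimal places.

0.938

R = Σ_{i=4}^{6} C(6,i) p^i (1−p)^{6−i} with p = 0.834
C(6,4)·0.834^4·0.166^2 = 0.19997
C(6,5)·0.834^5·0.166^1 = 0.40187
C(6,6)·0.834^6·0.166^0 = 0.33651
Sum = 0.938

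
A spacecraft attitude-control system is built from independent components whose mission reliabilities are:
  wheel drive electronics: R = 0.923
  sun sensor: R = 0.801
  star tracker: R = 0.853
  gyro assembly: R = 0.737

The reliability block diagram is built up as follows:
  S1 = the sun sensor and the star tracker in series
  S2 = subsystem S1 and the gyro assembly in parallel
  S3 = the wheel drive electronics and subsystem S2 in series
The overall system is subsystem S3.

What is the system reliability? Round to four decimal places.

0.8461

Series (sun sensor and star tracker): 0.801000 × 0.853000 = 0.683253
Parallel ([0.683253] and gyro assembly): 1 − (1 − 0.683253)(1 − 0.737000) = 0.916696
Series (wheel drive electronics and [0.916696]): 0.923000 × 0.916696 = 0.8461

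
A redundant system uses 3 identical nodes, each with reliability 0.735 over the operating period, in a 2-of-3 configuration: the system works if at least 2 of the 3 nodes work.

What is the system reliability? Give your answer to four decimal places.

0.8265

R = Σ_{i=2}^{3} C(3,i) p^i (1−p)^{3−i} with p = 0.735
C(3,2)·0.735^2·0.265^1 = 0.429479
C(3,3)·0.735^3·0.265^0 = 0.397065
Sum = 0.8265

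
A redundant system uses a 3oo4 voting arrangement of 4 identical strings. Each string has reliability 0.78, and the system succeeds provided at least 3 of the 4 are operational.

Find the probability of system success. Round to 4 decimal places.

0.7878

R = Σ_{i=3}^{4} C(4,i) p^i (1−p)^{4−i} with p = 0.78
C(4,3)·0.78^3·0.22^1 = 0.417606
C(4,4)·0.78^4·0.22^0 = 0.370151
Sum = 0.7878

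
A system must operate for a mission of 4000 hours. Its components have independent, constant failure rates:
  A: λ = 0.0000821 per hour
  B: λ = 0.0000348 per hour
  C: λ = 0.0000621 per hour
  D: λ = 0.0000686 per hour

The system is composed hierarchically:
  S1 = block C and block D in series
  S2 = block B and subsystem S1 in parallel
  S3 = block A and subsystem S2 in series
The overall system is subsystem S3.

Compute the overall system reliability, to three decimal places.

0.682

R(A) = exp(−0.0000821 × 4000) = 0.72007
R(B) = exp(−0.0000348 × 4000) = 0.87005
R(C) = exp(−0.0000621 × 4000) = 0.78005
R(D) = exp(−0.0000686 × 4000) = 0.76003
Series (C and D): 0.78005 × 0.76003 = 0.59286
Parallel (B and [0.59286]): 1 − (1 − 0.87005)(1 − 0.59286) = 0.94709
Series (A and [0.94709]): 0.72007 × 0.94709 = 0.682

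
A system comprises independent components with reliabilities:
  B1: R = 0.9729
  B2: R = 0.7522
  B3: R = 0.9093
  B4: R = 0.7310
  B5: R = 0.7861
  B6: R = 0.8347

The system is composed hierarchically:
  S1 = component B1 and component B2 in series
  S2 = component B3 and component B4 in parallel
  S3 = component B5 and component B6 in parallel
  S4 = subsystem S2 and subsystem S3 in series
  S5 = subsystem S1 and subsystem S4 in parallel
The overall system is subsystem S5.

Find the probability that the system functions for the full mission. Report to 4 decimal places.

0.9842

Series (B1 and B2): 0.972900 × 0.752200 = 0.731815
Parallel (B3 and B4): 1 − (1 − 0.909300)(1 − 0.731000) = 0.975602
Parallel (B5 and B6): 1 − (1 − 0.786100)(1 − 0.834700) = 0.964642
Series ([0.975602] and [0.964642]): 0.975602 × 0.964642 = 0.941107
Parallel ([0.731815] and [0.941107]): 1 − (1 − 0.731815)(1 − 0.941107) = 0.9842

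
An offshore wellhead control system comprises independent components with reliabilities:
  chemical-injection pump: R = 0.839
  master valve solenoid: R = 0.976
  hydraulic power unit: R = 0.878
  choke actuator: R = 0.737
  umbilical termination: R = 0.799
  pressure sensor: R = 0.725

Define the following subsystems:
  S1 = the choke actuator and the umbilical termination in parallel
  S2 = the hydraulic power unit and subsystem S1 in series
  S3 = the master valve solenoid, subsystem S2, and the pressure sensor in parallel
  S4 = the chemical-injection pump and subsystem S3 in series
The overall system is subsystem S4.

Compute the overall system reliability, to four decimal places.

0.8381

Parallel (choke actuator and umbilical termination): 1 − (1 − 0.737000)(1 − 0.799000) = 0.947137
Series (hydraulic power unit and [0.947137]): 0.878000 × 0.947137 = 0.831586
Parallel (master valve solenoid, [0.831586], and pressure sensor): 1 − (1 − 0.976000)(1 − 0.831586)(1 − 0.725000) = 0.998888
Series (chemical-injection pump and [0.998888]): 0.839000 × 0.998888 = 0.8381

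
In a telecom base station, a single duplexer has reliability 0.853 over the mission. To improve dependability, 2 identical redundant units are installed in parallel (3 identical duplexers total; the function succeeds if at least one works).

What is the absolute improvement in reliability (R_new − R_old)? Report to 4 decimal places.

R_before = 0.853
R_after = 1 − (1 − 0.853)^3 = 0.9968
ΔR = 0.9968 − 0.853 = 0.1438

0.1438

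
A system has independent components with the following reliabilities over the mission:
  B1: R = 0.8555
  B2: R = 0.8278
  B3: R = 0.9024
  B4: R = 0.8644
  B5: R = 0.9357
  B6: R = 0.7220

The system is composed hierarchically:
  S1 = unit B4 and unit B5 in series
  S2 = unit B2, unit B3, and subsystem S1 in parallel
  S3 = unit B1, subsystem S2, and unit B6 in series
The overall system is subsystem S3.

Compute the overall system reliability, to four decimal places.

0.6157

Series (B4 and B5): 0.864400 × 0.935700 = 0.808819
Parallel (B2, B3, and [0.808819]): 1 − (1 − 0.827800)(1 − 0.902400)(1 − 0.808819) = 0.996787
Series (B1, [0.996787], and B6): 0.855500 × 0.996787 × 0.722000 = 0.6157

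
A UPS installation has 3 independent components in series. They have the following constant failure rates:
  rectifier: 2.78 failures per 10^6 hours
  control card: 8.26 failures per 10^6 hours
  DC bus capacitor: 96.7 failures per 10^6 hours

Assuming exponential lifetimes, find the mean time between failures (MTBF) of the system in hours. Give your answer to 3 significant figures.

Series of exponential components: λ_sys = Σ λ_i
λ_sys = 0.00000278 + 0.00000826 + 0.0000967 = 1.0774e-04 /h
MTBF = 1 / λ_sys = 9280 h

9280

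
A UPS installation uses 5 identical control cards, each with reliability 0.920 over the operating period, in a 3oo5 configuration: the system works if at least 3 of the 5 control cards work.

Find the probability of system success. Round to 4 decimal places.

R = Σ_{i=3}^{5} C(5,i) p^i (1−p)^{5−i} with p = 0.920
C(5,3)·0.920^3·0.080^2 = 0.049836
C(5,4)·0.920^4·0.080^1 = 0.286557
C(5,5)·0.920^5·0.080^0 = 0.659082
Sum = 0.9955

0.9955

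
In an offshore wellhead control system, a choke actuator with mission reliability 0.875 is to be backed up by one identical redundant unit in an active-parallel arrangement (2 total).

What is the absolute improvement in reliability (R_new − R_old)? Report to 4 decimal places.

R_before = 0.875
R_after = 1 − (1 − 0.875)^2 = 0.9844
ΔR = 0.9844 − 0.875 = 0.1094

0.1094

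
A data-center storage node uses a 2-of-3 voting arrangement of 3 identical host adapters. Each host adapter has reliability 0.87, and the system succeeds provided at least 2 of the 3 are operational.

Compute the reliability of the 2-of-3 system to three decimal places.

0.954

R = Σ_{i=2}^{3} C(3,i) p^i (1−p)^{3−i} with p = 0.87
C(3,2)·0.87^2·0.13^1 = 0.29519
C(3,3)·0.87^3·0.13^0 = 0.65850
Sum = 0.954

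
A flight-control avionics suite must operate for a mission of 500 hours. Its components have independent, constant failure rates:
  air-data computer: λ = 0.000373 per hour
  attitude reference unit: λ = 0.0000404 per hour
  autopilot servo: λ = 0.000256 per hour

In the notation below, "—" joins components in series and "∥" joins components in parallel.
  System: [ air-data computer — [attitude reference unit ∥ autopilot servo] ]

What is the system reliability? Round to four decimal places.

R(air-data computer) = exp(−0.000373 × 500) = 0.829859
R(attitude reference unit) = exp(−0.0000404 × 500) = 0.980003
R(autopilot servo) = exp(−0.000256 × 500) = 0.879853
Parallel (attitude reference unit and autopilot servo): 1 − (1 − 0.980003)(1 − 0.879853) = 0.997597
Series (air-data computer and [0.997597]): 0.829859 × 0.997597 = 0.8279

0.8279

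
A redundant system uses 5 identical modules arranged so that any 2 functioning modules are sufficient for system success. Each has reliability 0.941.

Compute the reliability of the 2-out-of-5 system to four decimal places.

0.9999

R = Σ_{i=2}^{5} C(5,i) p^i (1−p)^{5−i} with p = 0.941
C(5,2)·0.941^2·0.059^3 = 0.001819
C(5,3)·0.941^3·0.059^2 = 0.029005
C(5,4)·0.941^4·0.059^1 = 0.231303
C(5,5)·0.941^5·0.059^0 = 0.737816
Sum = 0.9999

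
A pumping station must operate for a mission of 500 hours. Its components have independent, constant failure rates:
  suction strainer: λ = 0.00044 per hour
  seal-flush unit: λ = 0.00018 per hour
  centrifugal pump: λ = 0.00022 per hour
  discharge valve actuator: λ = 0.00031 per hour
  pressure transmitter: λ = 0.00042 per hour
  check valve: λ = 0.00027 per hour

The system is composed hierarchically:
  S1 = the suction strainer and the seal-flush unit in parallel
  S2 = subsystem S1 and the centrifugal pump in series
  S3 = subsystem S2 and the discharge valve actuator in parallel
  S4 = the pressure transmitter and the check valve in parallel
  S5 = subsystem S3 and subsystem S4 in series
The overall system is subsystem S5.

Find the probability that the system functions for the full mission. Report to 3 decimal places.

0.959

R(suction strainer) = exp(−0.00044 × 500) = 0.80252
R(seal-flush unit) = exp(−0.00018 × 500) = 0.91393
R(centrifugal pump) = exp(−0.00022 × 500) = 0.89583
R(discharge valve actuator) = exp(−0.00031 × 500) = 0.85642
R(pressure transmitter) = exp(−0.00042 × 500) = 0.81058
R(check valve) = exp(−0.00027 × 500) = 0.87372
Parallel (suction strainer and seal-flush unit): 1 − (1 − 0.80252)(1 − 0.91393) = 0.98300
Series ([0.98300] and centrifugal pump): 0.98300 × 0.89583 = 0.88060
Parallel ([0.88060] and discharge valve actuator): 1 − (1 − 0.88060)(1 − 0.85642) = 0.98286
Parallel (pressure transmitter and check valve): 1 − (1 − 0.81058)(1 − 0.87372) = 0.97608
Series ([0.98286] and [0.97608]): 0.98286 × 0.97608 = 0.959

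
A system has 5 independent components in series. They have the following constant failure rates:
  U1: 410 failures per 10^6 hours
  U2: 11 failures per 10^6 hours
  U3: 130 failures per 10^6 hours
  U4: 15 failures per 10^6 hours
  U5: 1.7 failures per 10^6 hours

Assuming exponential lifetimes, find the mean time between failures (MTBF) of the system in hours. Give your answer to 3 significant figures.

1760

Series of exponential components: λ_sys = Σ λ_i
λ_sys = 0.00041 + 0.000011 + 0.00013 + 0.000015 + 0.0000017 = 5.6770e-04 /h
MTBF = 1 / λ_sys = 1760 h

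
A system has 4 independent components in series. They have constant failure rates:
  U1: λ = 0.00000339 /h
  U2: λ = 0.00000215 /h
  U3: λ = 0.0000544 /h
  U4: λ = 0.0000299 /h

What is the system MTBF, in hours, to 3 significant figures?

Series of exponential components: λ_sys = Σ λ_i
λ_sys = 0.00000339 + 0.00000215 + 0.0000544 + 0.0000299 = 8.9840e-05 /h
MTBF = 1 / λ_sys = 11100 h

11100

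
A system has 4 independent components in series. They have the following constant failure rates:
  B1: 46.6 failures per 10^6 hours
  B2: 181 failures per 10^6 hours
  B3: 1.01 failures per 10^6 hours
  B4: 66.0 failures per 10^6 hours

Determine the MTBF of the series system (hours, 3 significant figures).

Series of exponential components: λ_sys = Σ λ_i
λ_sys = 0.0000466 + 0.000181 + 0.00000101 + 0.0000660 = 2.9461e-04 /h
MTBF = 1 / λ_sys = 3390 h

3390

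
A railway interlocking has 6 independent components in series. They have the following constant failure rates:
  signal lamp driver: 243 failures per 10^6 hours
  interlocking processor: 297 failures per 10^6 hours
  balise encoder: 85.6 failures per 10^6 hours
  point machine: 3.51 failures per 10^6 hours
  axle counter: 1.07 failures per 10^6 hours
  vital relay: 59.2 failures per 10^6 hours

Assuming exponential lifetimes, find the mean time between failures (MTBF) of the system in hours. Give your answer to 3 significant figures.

Series of exponential components: λ_sys = Σ λ_i
λ_sys = 0.000243 + 0.000297 + 0.0000856 + 0.00000351 + 0.00000107 + 0.0000592 = 6.8938e-04 /h
MTBF = 1 / λ_sys = 1450 h

1450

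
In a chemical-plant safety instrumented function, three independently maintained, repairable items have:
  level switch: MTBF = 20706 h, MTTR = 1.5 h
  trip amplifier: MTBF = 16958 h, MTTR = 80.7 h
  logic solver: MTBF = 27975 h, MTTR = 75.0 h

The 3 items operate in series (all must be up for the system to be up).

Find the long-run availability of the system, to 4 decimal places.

0.9925

A(level switch) = MTBF/(MTBF+MTTR) = 20706/(20706+1.5) = 0.999928
A(trip amplifier) = MTBF/(MTBF+MTTR) = 16958/(16958+80.7) = 0.995264
A(logic solver) = MTBF/(MTBF+MTTR) = 27975/(27975+75.0) = 0.997326
Series availability: 0.999928 × 0.995264 × 0.997326 = 0.9925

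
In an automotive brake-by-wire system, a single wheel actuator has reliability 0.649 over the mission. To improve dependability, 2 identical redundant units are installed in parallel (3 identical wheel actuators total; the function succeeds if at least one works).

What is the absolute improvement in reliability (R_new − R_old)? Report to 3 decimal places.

0.308

R_before = 0.649
R_after = 1 − (1 − 0.649)^3 = 0.957
ΔR = 0.957 − 0.649 = 0.308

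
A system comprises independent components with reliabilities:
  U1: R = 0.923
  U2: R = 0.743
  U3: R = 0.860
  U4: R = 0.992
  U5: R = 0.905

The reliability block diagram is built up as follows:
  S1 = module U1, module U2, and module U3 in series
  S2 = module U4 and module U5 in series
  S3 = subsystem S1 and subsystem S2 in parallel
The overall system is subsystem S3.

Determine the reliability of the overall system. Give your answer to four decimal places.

0.9581

Series (U1, U2, and U3): 0.923000 × 0.743000 × 0.860000 = 0.589779
Series (U4 and U5): 0.992000 × 0.905000 = 0.897760
Parallel ([0.589779] and [0.897760]): 1 − (1 − 0.589779)(1 − 0.897760) = 0.9581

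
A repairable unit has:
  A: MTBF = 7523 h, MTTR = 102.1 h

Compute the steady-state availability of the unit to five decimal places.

A(A) = MTBF/(MTBF+MTTR) = 7523/(7523+102.1) = 0.98661

0.98661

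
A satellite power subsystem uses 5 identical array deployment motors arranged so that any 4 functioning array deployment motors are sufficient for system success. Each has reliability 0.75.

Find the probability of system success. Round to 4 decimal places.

R = Σ_{i=4}^{5} C(5,i) p^i (1−p)^{5−i} with p = 0.75
C(5,4)·0.75^4·0.25^1 = 0.395508
C(5,5)·0.75^5·0.25^0 = 0.237305
Sum = 0.6328

0.6328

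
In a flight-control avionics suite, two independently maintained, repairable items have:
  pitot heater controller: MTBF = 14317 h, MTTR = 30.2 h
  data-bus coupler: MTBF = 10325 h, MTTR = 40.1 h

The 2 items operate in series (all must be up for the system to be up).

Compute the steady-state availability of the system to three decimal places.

A(pitot heater controller) = MTBF/(MTBF+MTTR) = 14317/(14317+30.2) = 0.997895
A(data-bus coupler) = MTBF/(MTBF+MTTR) = 10325/(10325+40.1) = 0.996131
Series availability: 0.997895 × 0.996131 = 0.994

0.994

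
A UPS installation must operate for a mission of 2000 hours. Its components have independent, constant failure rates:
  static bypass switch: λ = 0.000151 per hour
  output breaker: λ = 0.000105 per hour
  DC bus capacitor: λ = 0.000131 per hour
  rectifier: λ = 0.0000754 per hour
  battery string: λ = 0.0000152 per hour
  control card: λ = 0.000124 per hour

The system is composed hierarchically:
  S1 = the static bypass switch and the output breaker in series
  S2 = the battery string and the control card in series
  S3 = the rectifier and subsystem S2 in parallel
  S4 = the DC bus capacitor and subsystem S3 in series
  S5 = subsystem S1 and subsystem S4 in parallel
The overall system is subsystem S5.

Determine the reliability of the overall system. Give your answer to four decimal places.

0.8972

R(static bypass switch) = exp(−0.000151 × 2000) = 0.739338
R(output breaker) = exp(−0.000105 × 2000) = 0.810584
R(DC bus capacitor) = exp(−0.000131 × 2000) = 0.769511
R(rectifier) = exp(−0.0000754 × 2000) = 0.860020
R(battery string) = exp(−0.0000152 × 2000) = 0.970057
R(control card) = exp(−0.000124 × 2000) = 0.780360
Series (static bypass switch and output breaker): 0.739338 × 0.810584 = 0.599296
Series (battery string and control card): 0.970057 × 0.780360 = 0.756994
Parallel (rectifier and [0.756994]): 1 − (1 − 0.860020)(1 − 0.756994) = 0.965984
Series (DC bus capacitor and [0.965984]): 0.769511 × 0.965984 = 0.743335
Parallel ([0.599296] and [0.743335]): 1 − (1 − 0.599296)(1 − 0.743335) = 0.8972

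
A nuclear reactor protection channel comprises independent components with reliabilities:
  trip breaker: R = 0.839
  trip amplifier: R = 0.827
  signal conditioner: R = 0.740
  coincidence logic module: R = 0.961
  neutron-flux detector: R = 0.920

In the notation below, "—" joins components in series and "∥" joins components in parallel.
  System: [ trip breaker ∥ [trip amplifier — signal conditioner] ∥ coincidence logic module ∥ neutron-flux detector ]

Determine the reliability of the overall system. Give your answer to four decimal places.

Series (trip amplifier and signal conditioner): 0.827000 × 0.740000 = 0.611980
Parallel (trip breaker, [0.611980], coincidence logic module, and neutron-flux detector): 1 − (1 − 0.839000)(1 − 0.611980)(1 − 0.961000)(1 − 0.920000) = 0.9998

0.9998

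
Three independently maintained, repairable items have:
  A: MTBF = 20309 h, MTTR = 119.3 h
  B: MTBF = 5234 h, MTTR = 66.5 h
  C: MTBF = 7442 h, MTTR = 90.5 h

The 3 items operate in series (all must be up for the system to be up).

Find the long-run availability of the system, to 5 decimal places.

0.96989

A(A) = MTBF/(MTBF+MTTR) = 20309/(20309+119.3) = 0.994160
A(B) = MTBF/(MTBF+MTTR) = 5234/(5234+66.5) = 0.987454
A(C) = MTBF/(MTBF+MTTR) = 7442/(7442+90.5) = 0.987985
Series availability: 0.994160 × 0.987454 × 0.987985 = 0.96989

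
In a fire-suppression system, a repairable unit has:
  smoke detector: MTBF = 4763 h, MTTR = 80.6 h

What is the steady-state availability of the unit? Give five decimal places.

0.98336

A(smoke detector) = MTBF/(MTBF+MTTR) = 4763/(4763+80.6) = 0.98336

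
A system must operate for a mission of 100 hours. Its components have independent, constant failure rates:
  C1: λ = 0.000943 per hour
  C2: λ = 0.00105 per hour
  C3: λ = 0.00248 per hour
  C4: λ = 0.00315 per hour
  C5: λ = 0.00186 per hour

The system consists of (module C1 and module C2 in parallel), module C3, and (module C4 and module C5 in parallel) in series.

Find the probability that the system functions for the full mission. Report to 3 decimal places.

R(C1) = exp(−0.000943 × 100) = 0.91001
R(C2) = exp(−0.00105 × 100) = 0.90032
R(C3) = exp(−0.00248 × 100) = 0.78036
R(C4) = exp(−0.00315 × 100) = 0.72979
R(C5) = exp(−0.00186 × 100) = 0.83027
Parallel (C1 and C2): 1 − (1 − 0.91001)(1 − 0.90032) = 0.99103
Parallel (C4 and C5): 1 − (1 − 0.72979)(1 − 0.83027) = 0.95414
Series ([0.99103], C3, and [0.95414]): 0.99103 × 0.78036 × 0.95414 = 0.738

0.738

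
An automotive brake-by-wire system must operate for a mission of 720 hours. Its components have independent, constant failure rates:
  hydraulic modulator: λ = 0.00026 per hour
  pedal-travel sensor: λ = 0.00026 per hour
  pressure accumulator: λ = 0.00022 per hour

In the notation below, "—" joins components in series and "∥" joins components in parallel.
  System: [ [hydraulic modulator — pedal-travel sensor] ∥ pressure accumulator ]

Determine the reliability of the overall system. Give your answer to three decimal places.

0.954

R(hydraulic modulator) = exp(−0.00026 × 720) = 0.82928
R(pedal-travel sensor) = exp(−0.00026 × 720) = 0.82928
R(pressure accumulator) = exp(−0.00022 × 720) = 0.85351
Series (hydraulic modulator and pedal-travel sensor): 0.82928 × 0.82928 = 0.68771
Parallel ([0.68771] and pressure accumulator): 1 − (1 − 0.68771)(1 − 0.85351) = 0.954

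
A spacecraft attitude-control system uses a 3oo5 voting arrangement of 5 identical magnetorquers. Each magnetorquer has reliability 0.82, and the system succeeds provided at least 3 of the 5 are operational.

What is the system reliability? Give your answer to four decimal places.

0.9563

R = Σ_{i=3}^{5} C(5,i) p^i (1−p)^{5−i} with p = 0.82
C(5,3)·0.82^3·0.18^2 = 0.178643
C(5,4)·0.82^4·0.18^1 = 0.406910
C(5,5)·0.82^5·0.18^0 = 0.370740
Sum = 0.9563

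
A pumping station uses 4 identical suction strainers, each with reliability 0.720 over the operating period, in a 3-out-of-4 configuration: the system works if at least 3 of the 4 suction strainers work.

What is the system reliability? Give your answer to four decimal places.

0.6868

R = Σ_{i=3}^{4} C(4,i) p^i (1−p)^{4−i} with p = 0.720
C(4,3)·0.720^3·0.280^1 = 0.418038
C(4,4)·0.720^4·0.280^0 = 0.268739
Sum = 0.6868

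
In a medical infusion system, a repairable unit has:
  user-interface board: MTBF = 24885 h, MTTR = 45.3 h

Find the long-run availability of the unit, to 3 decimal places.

A(user-interface board) = MTBF/(MTBF+MTTR) = 24885/(24885+45.3) = 0.998

0.998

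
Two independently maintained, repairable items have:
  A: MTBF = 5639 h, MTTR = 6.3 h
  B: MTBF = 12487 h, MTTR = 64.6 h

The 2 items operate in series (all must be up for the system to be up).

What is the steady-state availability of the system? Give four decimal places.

A(A) = MTBF/(MTBF+MTTR) = 5639/(5639+6.3) = 0.998884
A(B) = MTBF/(MTBF+MTTR) = 12487/(12487+64.6) = 0.994853
Series availability: 0.998884 × 0.994853 = 0.9937

0.9937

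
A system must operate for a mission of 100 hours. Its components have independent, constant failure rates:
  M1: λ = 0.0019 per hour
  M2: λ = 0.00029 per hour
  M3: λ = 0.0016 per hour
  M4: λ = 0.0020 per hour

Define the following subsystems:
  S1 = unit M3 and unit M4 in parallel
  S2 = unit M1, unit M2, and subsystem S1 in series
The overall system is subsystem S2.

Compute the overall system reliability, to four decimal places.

R(M1) = exp(−0.0019 × 100) = 0.826959
R(M2) = exp(−0.00029 × 100) = 0.971416
R(M3) = exp(−0.0016 × 100) = 0.852144
R(M4) = exp(−0.0020 × 100) = 0.818731
Parallel (M3 and M4): 1 − (1 − 0.852144)(1 − 0.818731) = 0.973198
Series (M1, M2, and [0.973198]): 0.826959 × 0.971416 × 0.973198 = 0.7818

0.7818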